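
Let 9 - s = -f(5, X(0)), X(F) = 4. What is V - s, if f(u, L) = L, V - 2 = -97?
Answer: -108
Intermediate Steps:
V = -95 (V = 2 - 97 = -95)
s = 13 (s = 9 - (-1)*4 = 9 - 1*(-4) = 9 + 4 = 13)
V - s = -95 - 1*13 = -95 - 13 = -108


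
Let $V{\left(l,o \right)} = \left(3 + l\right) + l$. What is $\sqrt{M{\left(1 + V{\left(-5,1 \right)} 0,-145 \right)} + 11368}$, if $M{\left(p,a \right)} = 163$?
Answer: $\sqrt{11531} \approx 107.38$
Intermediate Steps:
$V{\left(l,o \right)} = 3 + 2 l$
$\sqrt{M{\left(1 + V{\left(-5,1 \right)} 0,-145 \right)} + 11368} = \sqrt{163 + 11368} = \sqrt{11531}$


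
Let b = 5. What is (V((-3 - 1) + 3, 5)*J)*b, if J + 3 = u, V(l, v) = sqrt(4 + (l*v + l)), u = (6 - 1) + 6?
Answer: 40*I*sqrt(2) ≈ 56.569*I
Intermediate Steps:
u = 11 (u = 5 + 6 = 11)
V(l, v) = sqrt(4 + l + l*v) (V(l, v) = sqrt(4 + (l + l*v)) = sqrt(4 + l + l*v))
J = 8 (J = -3 + 11 = 8)
(V((-3 - 1) + 3, 5)*J)*b = (sqrt(4 + ((-3 - 1) + 3) + ((-3 - 1) + 3)*5)*8)*5 = (sqrt(4 + (-4 + 3) + (-4 + 3)*5)*8)*5 = (sqrt(4 - 1 - 1*5)*8)*5 = (sqrt(4 - 1 - 5)*8)*5 = (sqrt(-2)*8)*5 = ((I*sqrt(2))*8)*5 = (8*I*sqrt(2))*5 = 40*I*sqrt(2)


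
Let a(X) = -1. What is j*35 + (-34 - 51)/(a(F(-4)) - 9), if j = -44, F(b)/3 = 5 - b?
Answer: -3063/2 ≈ -1531.5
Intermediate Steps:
F(b) = 15 - 3*b (F(b) = 3*(5 - b) = 15 - 3*b)
j*35 + (-34 - 51)/(a(F(-4)) - 9) = -44*35 + (-34 - 51)/(-1 - 9) = -1540 - 85/(-10) = -1540 - 85*(-1/10) = -1540 + 17/2 = -3063/2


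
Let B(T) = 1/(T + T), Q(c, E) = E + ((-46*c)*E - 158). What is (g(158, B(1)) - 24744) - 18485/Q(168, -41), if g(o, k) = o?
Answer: -7785150799/316649 ≈ -24586.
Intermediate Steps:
Q(c, E) = -158 + E - 46*E*c (Q(c, E) = E + (-46*E*c - 158) = E + (-158 - 46*E*c) = -158 + E - 46*E*c)
B(T) = 1/(2*T)
(g(158, B(1)) - 24744) - 18485/Q(168, -41) = (158 - 24744) - 18485/(-158 - 41 - 46*(-41)*168) = -24586 - 18485/(-158 - 41 + 316848) = -24586 - 18485/316649 = -7785150799/316649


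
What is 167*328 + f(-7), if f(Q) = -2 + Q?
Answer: 54767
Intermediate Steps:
167*328 + f(-7) = 167*328 + (-2 - 7) = 54776 - 9 = 54767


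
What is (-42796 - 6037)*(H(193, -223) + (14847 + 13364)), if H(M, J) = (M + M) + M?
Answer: -1405902070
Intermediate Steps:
H(M, J) = 3*M (H(M, J) = 2*M + M = 3*M)
(-42796 - 6037)*(H(193, -223) + (14847 + 13364)) = (-42796 - 6037)*(3*193 + (14847 + 13364)) = -48833*(579 + 28211) = -48833*28790 = -1405902070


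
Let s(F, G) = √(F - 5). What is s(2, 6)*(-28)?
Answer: -28*I*√3 ≈ -48.497*I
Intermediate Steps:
s(F, G) = √(-5 + F)
s(2, 6)*(-28) = √(-5 + 2)*(-28) = √(-3)*(-28) = (I*√3)*(-28) = -28*I*√3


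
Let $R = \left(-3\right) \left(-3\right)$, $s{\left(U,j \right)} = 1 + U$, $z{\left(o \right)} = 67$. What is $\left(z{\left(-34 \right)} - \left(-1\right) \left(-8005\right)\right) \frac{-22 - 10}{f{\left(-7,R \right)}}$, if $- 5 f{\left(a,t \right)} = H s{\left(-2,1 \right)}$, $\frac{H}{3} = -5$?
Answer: $-84672$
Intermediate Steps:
$H = -15$ ($H = 3 \left(-5\right) = -15$)
$R = 9$
$f{\left(a,t \right)} = -3$ ($f{\left(a,t \right)} = - \frac{\left(-15\right) \left(1 - 2\right)}{5} = - \frac{\left(-15\right) \left(-1\right)}{5} = \left(- \frac{1}{5}\right) 15 = -3$)
$\left(z{\left(-34 \right)} - \left(-1\right) \left(-8005\right)\right) \frac{-22 - 10}{f{\left(-7,R \right)}} = \left(67 - \left(-1\right) \left(-8005\right)\right) \frac{-22 - 10}{-3} = \left(67 - 8005\right) \left(\left(-32\right) \left(- \frac{1}{3}\right)\right) = \left(67 - 8005\right) \frac{32}{3} = \left(-7938\right) \frac{32}{3} = -84672$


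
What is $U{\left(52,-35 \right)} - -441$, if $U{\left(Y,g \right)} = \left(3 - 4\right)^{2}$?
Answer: $442$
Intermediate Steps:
$U{\left(Y,g \right)} = 1$ ($U{\left(Y,g \right)} = \left(-1\right)^{2} = 1$)
$U{\left(52,-35 \right)} - -441 = 1 - -441 = 1 + 441 = 442$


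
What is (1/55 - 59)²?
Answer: 10523536/3025 ≈ 3478.9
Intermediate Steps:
(1/55 - 59)² = (-3244/55)² = 10523536/3025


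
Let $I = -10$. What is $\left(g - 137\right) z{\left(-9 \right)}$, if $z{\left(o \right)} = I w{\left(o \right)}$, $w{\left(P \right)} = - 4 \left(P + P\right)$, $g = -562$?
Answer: $503280$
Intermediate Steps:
$w{\left(P \right)} = - 8 P$ ($w{\left(P \right)} = - 4 \cdot 2 P = - 8 P$)
$z{\left(o \right)} = 80 o$ ($z{\left(o \right)} = - 10 \left(- 8 o\right) = 80 o$)
$\left(g - 137\right) z{\left(-9 \right)} = \left(-562 - 137\right) 80 \left(-9\right) = \left(-699\right) \left(-720\right) = 503280$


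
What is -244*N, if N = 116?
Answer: -28304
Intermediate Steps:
-244*N = -244*116 = -28304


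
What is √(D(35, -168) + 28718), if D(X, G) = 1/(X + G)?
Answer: √507992569/133 ≈ 169.46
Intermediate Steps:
D(X, G) = 1/(G + X)
√(D(35, -168) + 28718) = √(1/(-168 + 35) + 28718) = √(1/(-133) + 28718) = √(-1/133 + 28718) = √(3819493/133) = √507992569/133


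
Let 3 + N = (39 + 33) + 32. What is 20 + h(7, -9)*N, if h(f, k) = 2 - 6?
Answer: -384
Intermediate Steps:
h(f, k) = -4
N = 101 (N = -3 + ((39 + 33) + 32) = -3 + (72 + 32) = -3 + 104 = 101)
20 + h(7, -9)*N = 20 - 4*101 = 20 - 404 = -384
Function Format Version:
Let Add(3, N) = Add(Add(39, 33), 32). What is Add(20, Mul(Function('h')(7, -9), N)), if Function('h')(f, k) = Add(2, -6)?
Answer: -384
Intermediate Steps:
Function('h')(f, k) = -4
N = 101 (N = Add(-3, Add(Add(39, 33), 32)) = Add(-3, Add(72, 32)) = Add(-3, 104) = 101)
Add(20, Mul(Function('h')(7, -9), N)) = Add(20, Mul(-4, 101)) = Add(20, -404) = -384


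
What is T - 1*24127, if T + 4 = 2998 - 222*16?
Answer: -24685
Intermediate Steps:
T = -558 (T = -4 + (2998 - 222*16) = -4 + (2998 - 1*3552) = -4 + (2998 - 3552) = -4 - 554 = -558)
T - 1*24127 = -558 - 1*24127 = -558 - 24127 = -24685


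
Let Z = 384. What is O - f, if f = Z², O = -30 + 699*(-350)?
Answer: -392136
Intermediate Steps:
O = -244680 (O = -30 - 244650 = -244680)
f = 147456 (f = 384² = 147456)
O - f = -244680 - 1*147456 = -244680 - 147456 = -392136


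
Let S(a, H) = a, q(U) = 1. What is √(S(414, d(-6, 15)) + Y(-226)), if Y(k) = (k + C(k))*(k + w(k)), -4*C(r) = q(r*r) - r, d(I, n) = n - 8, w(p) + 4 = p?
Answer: 6*√3593 ≈ 359.65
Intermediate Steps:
w(p) = -4 + p
d(I, n) = -8 + n
C(r) = -¼ + r/4 (C(r) = -(1 - r)/4 = -¼ + r/4)
Y(k) = (-4 + 2*k)*(-¼ + 5*k/4) (Y(k) = (k + (-¼ + k/4))*(k + (-4 + k)) = (-¼ + 5*k/4)*(-4 + 2*k) = (-4 + 2*k)*(-¼ + 5*k/4))
√(S(414, d(-6, 15)) + Y(-226)) = √(414 + (1 - 11/2*(-226) + (5/2)*(-226)²)) = √(414 + (1 + 1243 + (5/2)*51076)) = √(414 + (1 + 1243 + 127690)) = √(414 + 128934) = √129348 = 6*√3593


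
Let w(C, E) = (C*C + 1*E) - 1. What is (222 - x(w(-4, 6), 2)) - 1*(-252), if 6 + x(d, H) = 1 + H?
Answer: 477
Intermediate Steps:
w(C, E) = -1 + E + C**2 (w(C, E) = (C**2 + E) - 1 = (E + C**2) - 1 = -1 + E + C**2)
x(d, H) = -5 + H (x(d, H) = -6 + (1 + H) = -5 + H)
(222 - x(w(-4, 6), 2)) - 1*(-252) = (222 - (-5 + 2)) - 1*(-252) = (222 - 1*(-3)) + 252 = (222 + 3) + 252 = 225 + 252 = 477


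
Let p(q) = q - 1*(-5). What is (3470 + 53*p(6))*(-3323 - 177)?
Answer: -14185500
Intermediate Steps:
p(q) = 5 + q (p(q) = q + 5 = 5 + q)
(3470 + 53*p(6))*(-3323 - 177) = (3470 + 53*(5 + 6))*(-3323 - 177) = (3470 + 53*11)*(-3500) = (3470 + 583)*(-3500) = 4053*(-3500) = -14185500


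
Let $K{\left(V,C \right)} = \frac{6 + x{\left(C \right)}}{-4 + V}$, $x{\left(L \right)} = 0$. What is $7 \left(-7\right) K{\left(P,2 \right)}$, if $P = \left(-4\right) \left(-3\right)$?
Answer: $- \frac{147}{4} \approx -36.75$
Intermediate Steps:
$P = 12$
$K{\left(V,C \right)} = \frac{6}{-4 + V}$ ($K{\left(V,C \right)} = \frac{6 + 0}{-4 + V} = \frac{6}{-4 + V}$)
$7 \left(-7\right) K{\left(P,2 \right)} = 7 \left(-7\right) \frac{6}{-4 + 12} = - 49 \cdot \frac{6}{8} = - 49 \cdot 6 \cdot \frac{1}{8} = \left(-49\right) \frac{3}{4} = - \frac{147}{4}$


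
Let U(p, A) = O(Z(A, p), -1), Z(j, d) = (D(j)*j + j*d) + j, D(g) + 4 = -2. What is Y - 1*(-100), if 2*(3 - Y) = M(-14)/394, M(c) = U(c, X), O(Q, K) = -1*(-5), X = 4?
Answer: 81159/788 ≈ 102.99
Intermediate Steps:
D(g) = -6 (D(g) = -4 - 2 = -6)
Z(j, d) = -5*j + d*j (Z(j, d) = (-6*j + j*d) + j = (-6*j + d*j) + j = -5*j + d*j)
O(Q, K) = 5
U(p, A) = 5
M(c) = 5
Y = 2359/788 (Y = 3 - 5/(2*394) = 3 - ½*5/394 = 3 - 5/788 = 2359/788 ≈ 2.9937)
Y - 1*(-100) = 2359/788 - 1*(-100) = 2359/788 + 100 = 81159/788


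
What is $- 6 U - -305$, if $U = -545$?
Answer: $3575$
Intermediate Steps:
$- 6 U - -305 = \left(-6\right) \left(-545\right) - -305 = 3270 + 305 = 3575$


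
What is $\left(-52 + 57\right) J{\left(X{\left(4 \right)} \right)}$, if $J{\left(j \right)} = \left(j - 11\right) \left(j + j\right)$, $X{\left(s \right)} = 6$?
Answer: $-300$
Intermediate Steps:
$J{\left(j \right)} = 2 j \left(-11 + j\right)$ ($J{\left(j \right)} = \left(-11 + j\right) 2 j = 2 j \left(-11 + j\right)$)
$\left(-52 + 57\right) J{\left(X{\left(4 \right)} \right)} = \left(-52 + 57\right) 2 \cdot 6 \left(-11 + 6\right) = 5 \cdot 2 \cdot 6 \left(-5\right) = 5 \left(-60\right) = -300$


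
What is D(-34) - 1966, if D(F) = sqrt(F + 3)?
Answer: -1966 + I*sqrt(31) ≈ -1966.0 + 5.5678*I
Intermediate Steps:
D(F) = sqrt(3 + F)
D(-34) - 1966 = sqrt(3 - 34) - 1966 = sqrt(-31) - 1966 = I*sqrt(31) - 1966 = -1966 + I*sqrt(31)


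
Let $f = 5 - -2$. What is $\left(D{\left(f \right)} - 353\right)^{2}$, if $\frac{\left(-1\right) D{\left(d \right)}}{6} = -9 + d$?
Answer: $116281$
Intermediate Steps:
$f = 7$ ($f = 5 + 2 = 7$)
$D{\left(d \right)} = 54 - 6 d$ ($D{\left(d \right)} = - 6 \left(-9 + d\right) = 54 - 6 d$)
$\left(D{\left(f \right)} - 353\right)^{2} = \left(\left(54 - 42\right) - 353\right)^{2} = \left(12 - 353\right)^{2} = \left(-341\right)^{2} = 116281$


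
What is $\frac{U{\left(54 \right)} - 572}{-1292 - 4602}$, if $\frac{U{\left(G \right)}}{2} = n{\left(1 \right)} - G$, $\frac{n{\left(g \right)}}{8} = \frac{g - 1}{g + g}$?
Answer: $\frac{340}{2947} \approx 0.11537$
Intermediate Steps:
$n{\left(g \right)} = \frac{4 \left(-1 + g\right)}{g}$ ($n{\left(g \right)} = 8 \frac{g - 1}{g + g} = 8 \frac{-1 + g}{2 g} = \frac{4 \left(-1 + g\right)}{g}$)
$U{\left(G \right)} = - 2 G$ ($U{\left(G \right)} = 2 \left(\left(4 - \frac{4}{1}\right) - G\right) = 2 \left(\left(4 - 4\right) - G\right) = 2 \left(0 - G\right) = 2 \left(- G\right) = - 2 G$)
$\frac{U{\left(54 \right)} - 572}{-1292 - 4602} = \frac{\left(-2\right) 54 - 572}{-1292 - 4602} = \frac{-108 - 572}{-5894} = \left(-680\right) \left(- \frac{1}{5894}\right) = \frac{340}{2947}$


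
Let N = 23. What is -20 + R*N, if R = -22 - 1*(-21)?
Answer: -43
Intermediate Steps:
R = -1 (R = -22 + 21 = -1)
-20 + R*N = -20 - 1*23 = -20 - 23 = -43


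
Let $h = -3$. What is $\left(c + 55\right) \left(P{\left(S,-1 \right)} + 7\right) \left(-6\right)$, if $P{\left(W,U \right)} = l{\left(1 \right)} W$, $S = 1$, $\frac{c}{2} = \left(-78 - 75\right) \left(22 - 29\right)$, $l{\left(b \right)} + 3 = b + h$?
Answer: $-26364$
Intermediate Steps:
$l{\left(b \right)} = -6 + b$ ($l{\left(b \right)} = -3 + \left(b - 3\right) = -3 + \left(-3 + b\right) = -6 + b$)
$c = 2142$ ($c = 2 \left(-78 - 75\right) \left(22 - 29\right) = 2 \left(\left(-153\right) \left(-7\right)\right) = 2 \cdot 1071 = 2142$)
$P{\left(W,U \right)} = - 5 W$ ($P{\left(W,U \right)} = \left(-6 + 1\right) W = - 5 W$)
$\left(c + 55\right) \left(P{\left(S,-1 \right)} + 7\right) \left(-6\right) = \left(2142 + 55\right) \left(\left(-5\right) 1 + 7\right) \left(-6\right) = 2197 \left(-5 + 7\right) \left(-6\right) = 2197 \cdot 2 \left(-6\right) = 2197 \left(-12\right) = -26364$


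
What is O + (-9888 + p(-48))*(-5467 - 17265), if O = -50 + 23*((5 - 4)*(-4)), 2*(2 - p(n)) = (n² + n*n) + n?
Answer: 276557370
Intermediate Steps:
p(n) = 2 - n² - n/2 (p(n) = 2 - ((n² + n*n) + n)/2 = 2 - ((n² + n²) + n)/2 = 2 - (2*n² + n)/2 = 2 - (n + 2*n²)/2 = 2 + (-n² - n/2) = 2 - n² - n/2)
O = -142 (O = -50 + 23*(1*(-4)) = -50 + 23*(-4) = -50 - 92 = -142)
O + (-9888 + p(-48))*(-5467 - 17265) = -142 + (-9888 + (2 - 1*(-48)² - ½*(-48)))*(-5467 - 17265) = -142 + (-9888 + (2 - 1*2304 + 24))*(-22732) = -142 + (-9888 + (2 - 2304 + 24))*(-22732) = -142 + (-9888 - 2278)*(-22732) = -142 - 12166*(-22732) = -142 + 276557512 = 276557370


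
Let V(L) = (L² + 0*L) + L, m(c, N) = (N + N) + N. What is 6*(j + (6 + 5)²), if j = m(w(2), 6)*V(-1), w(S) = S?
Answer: 726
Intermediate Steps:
m(c, N) = 3*N (m(c, N) = 2*N + N = 3*N)
V(L) = L + L² (V(L) = (L² + 0) + L = L² + L = L + L²)
j = 0 (j = (3*6)*(-(1 - 1)) = 18*(-1*0) = 18*0 = 0)
6*(j + (6 + 5)²) = 6*(0 + (6 + 5)²) = 6*(0 + 11²) = 6*(0 + 121) = 6*121 = 726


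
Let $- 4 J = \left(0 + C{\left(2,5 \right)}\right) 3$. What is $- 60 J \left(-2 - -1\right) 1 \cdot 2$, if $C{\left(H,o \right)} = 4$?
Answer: $-360$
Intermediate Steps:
$J = -3$ ($J = - \frac{\left(0 + 4\right) 3}{4} = - \frac{4 \cdot 3}{4} = \left(- \frac{1}{4}\right) 12 = -3$)
$- 60 J \left(-2 - -1\right) 1 \cdot 2 = \left(-60\right) \left(-3\right) \left(-2 - -1\right) 1 \cdot 2 = 180 \left(-2 + 1\right) 1 \cdot 2 = 180 \left(-1\right) 1 \cdot 2 = 180 \left(\left(-1\right) 2\right) = 180 \left(-2\right) = -360$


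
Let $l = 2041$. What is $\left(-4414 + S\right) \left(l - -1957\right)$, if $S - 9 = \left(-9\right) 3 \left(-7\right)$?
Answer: $-16855568$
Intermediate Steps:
$S = 198$ ($S = 9 + \left(-9\right) 3 \left(-7\right) = 9 - -189 = 9 + 189 = 198$)
$\left(-4414 + S\right) \left(l - -1957\right) = \left(-4414 + 198\right) \left(2041 - -1957\right) = - 4216 \left(2041 + 1957\right) = \left(-4216\right) 3998 = -16855568$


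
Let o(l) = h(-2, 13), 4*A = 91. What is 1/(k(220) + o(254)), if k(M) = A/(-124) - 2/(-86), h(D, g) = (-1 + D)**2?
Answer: 21328/188535 ≈ 0.11312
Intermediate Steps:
A = 91/4 (A = (1/4)*91 = 91/4 ≈ 22.750)
o(l) = 9 (o(l) = (-1 - 2)**2 = (-3)**2 = 9)
k(M) = -3417/21328 (k(M) = (91/4)/(-124) - 2/(-86) = (91/4)*(-1/124) - 2*(-1/86) = -91/496 + 1/43 = -3417/21328)
1/(k(220) + o(254)) = 1/(-3417/21328 + 9) = 1/(188535/21328) = 21328/188535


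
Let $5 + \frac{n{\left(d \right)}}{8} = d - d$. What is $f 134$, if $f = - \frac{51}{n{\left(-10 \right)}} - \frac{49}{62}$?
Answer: $\frac{40267}{620} \approx 64.947$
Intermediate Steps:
$n{\left(d \right)} = -40$ ($n{\left(d \right)} = -40 + 8 \left(d - d\right) = -40 + 8 \cdot 0 = -40 + 0 = -40$)
$f = \frac{601}{1240}$ ($f = - \frac{51}{-40} - \frac{49}{62} = \left(-51\right) \left(- \frac{1}{40}\right) - \frac{49}{62} = \frac{51}{40} - \frac{49}{62} = \frac{601}{1240} \approx 0.48468$)
$f 134 = \frac{601}{1240} \cdot 134 = \frac{40267}{620}$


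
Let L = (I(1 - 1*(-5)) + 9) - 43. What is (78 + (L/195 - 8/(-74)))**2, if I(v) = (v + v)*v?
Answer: 319175281936/52056225 ≈ 6131.4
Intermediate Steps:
I(v) = 2*v**2 (I(v) = (2*v)*v = 2*v**2)
L = 38 (L = (2*(1 - 1*(-5))**2 + 9) - 43 = (2*(1 + 5)**2 + 9) - 43 = (2*6**2 + 9) - 43 = (2*36 + 9) - 43 = (72 + 9) - 43 = 81 - 43 = 38)
(78 + (L/195 - 8/(-74)))**2 = (78 + (38/195 - 8/(-74)))**2 = (78 + (38*(1/195) - 8*(-1/74)))**2 = (78 + (38/195 + 4/37))**2 = (78 + 2186/7215)**2 = (564956/7215)**2 = 319175281936/52056225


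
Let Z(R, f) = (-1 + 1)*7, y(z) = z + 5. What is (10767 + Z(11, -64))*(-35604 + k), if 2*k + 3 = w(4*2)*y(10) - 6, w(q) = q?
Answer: -765501399/2 ≈ -3.8275e+8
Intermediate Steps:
y(z) = 5 + z
k = 111/2 (k = -3/2 + ((4*2)*(5 + 10) - 6)/2 = -3/2 + (8*15 - 6)/2 = -3/2 + (120 - 6)/2 = -3/2 + (1/2)*114 = -3/2 + 57 = 111/2 ≈ 55.500)
Z(R, f) = 0 (Z(R, f) = 0*7 = 0)
(10767 + Z(11, -64))*(-35604 + k) = (10767 + 0)*(-35604 + 111/2) = 10767*(-71097/2) = -765501399/2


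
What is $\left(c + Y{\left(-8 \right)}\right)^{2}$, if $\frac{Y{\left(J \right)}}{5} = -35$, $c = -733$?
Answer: $824464$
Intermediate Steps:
$Y{\left(J \right)} = -175$ ($Y{\left(J \right)} = 5 \left(-35\right) = -175$)
$\left(c + Y{\left(-8 \right)}\right)^{2} = \left(-733 - 175\right)^{2} = \left(-908\right)^{2} = 824464$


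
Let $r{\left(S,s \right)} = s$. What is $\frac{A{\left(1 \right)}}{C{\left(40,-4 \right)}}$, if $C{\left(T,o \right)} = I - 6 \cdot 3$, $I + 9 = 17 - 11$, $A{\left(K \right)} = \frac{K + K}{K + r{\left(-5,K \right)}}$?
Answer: $- \frac{1}{21} \approx -0.047619$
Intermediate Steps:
$A{\left(K \right)} = 1$ ($A{\left(K \right)} = \frac{K + K}{K + K} = \frac{2 K}{2 K} = 2 K \frac{1}{2 K} = 1$)
$I = -3$ ($I = -9 + \left(17 - 11\right) = -9 + 6 = -3$)
$C{\left(T,o \right)} = -21$ ($C{\left(T,o \right)} = -3 - 6 \cdot 3 = -3 - 18 = -21$)
$\frac{A{\left(1 \right)}}{C{\left(40,-4 \right)}} = 1 \frac{1}{-21} = 1 \left(- \frac{1}{21}\right) = - \frac{1}{21}$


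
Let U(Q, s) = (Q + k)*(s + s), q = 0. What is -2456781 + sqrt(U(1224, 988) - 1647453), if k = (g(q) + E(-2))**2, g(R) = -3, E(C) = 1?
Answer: -2456781 + 5*sqrt(31163) ≈ -2.4559e+6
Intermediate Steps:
k = 4 (k = (-3 + 1)**2 = (-2)**2 = 4)
U(Q, s) = 2*s*(4 + Q) (U(Q, s) = (Q + 4)*(s + s) = (4 + Q)*(2*s) = 2*s*(4 + Q))
-2456781 + sqrt(U(1224, 988) - 1647453) = -2456781 + sqrt(2*988*(4 + 1224) - 1647453) = -2456781 + sqrt(2*988*1228 - 1647453) = -2456781 + sqrt(2426528 - 1647453) = -2456781 + sqrt(779075) = -2456781 + 5*sqrt(31163)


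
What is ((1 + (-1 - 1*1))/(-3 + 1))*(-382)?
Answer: -191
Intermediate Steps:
((1 + (-1 - 1*1))/(-3 + 1))*(-382) = ((1 + (-1 - 1))/(-2))*(-382) = ((1 - 2)*(-1/2))*(-382) = -1*(-1/2)*(-382) = (1/2)*(-382) = -191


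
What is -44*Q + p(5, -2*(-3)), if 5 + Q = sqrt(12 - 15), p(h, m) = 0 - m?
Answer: 214 - 44*I*sqrt(3) ≈ 214.0 - 76.21*I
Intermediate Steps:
p(h, m) = -m
Q = -5 + I*sqrt(3) (Q = -5 + sqrt(12 - 15) = -5 + sqrt(-3) = -5 + I*sqrt(3) ≈ -5.0 + 1.732*I)
-44*Q + p(5, -2*(-3)) = -44*(-5 + I*sqrt(3)) - (-2)*(-3) = (220 - 44*I*sqrt(3)) - 1*6 = (220 - 44*I*sqrt(3)) - 6 = 214 - 44*I*sqrt(3)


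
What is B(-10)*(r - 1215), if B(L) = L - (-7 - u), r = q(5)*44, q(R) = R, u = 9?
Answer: -5970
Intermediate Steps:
r = 220 (r = 5*44 = 220)
B(L) = 16 + L (B(L) = L - (-7 - 1*9) = L - (-7 - 9) = L - 1*(-16) = L + 16 = 16 + L)
B(-10)*(r - 1215) = (16 - 10)*(220 - 1215) = 6*(-995) = -5970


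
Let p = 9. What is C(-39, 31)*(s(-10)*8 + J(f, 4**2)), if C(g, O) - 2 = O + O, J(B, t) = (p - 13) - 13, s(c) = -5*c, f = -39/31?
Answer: 24512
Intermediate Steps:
f = -39/31 (f = -39*1/31 = -39/31 ≈ -1.2581)
J(B, t) = -17 (J(B, t) = (9 - 13) - 13 = -4 - 13 = -17)
C(g, O) = 2 + 2*O (C(g, O) = 2 + (O + O) = 2 + 2*O)
C(-39, 31)*(s(-10)*8 + J(f, 4**2)) = (2 + 2*31)*(-5*(-10)*8 - 17) = (2 + 62)*(50*8 - 17) = 64*(400 - 17) = 64*383 = 24512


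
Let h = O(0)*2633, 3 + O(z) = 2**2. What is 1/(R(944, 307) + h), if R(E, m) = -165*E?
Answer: -1/153127 ≈ -6.5305e-6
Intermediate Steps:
O(z) = 1 (O(z) = -3 + 2**2 = -3 + 4 = 1)
h = 2633 (h = 1*2633 = 2633)
1/(R(944, 307) + h) = 1/(-165*944 + 2633) = 1/(-155760 + 2633) = 1/(-153127) = -1/153127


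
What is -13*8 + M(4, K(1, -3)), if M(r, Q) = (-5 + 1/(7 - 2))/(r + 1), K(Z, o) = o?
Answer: -2624/25 ≈ -104.96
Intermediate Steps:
M(r, Q) = -24/(5*(1 + r)) (M(r, Q) = (-5 + 1/5)/(1 + r) = (-5 + ⅕)/(1 + r) = -24/(5*(1 + r)))
-13*8 + M(4, K(1, -3)) = -13*8 - 24/(5 + 5*4) = -104 - 24/(5 + 20) = -104 - 24/25 = -2624/25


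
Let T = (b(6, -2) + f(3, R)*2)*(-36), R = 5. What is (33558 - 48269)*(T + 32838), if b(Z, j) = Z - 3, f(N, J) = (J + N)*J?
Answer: -439123350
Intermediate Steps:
f(N, J) = J*(J + N)
b(Z, j) = -3 + Z
T = -2988 (T = ((-3 + 6) + (5*(5 + 3))*2)*(-36) = (3 + (5*8)*2)*(-36) = (3 + 40*2)*(-36) = (3 + 80)*(-36) = 83*(-36) = -2988)
(33558 - 48269)*(T + 32838) = (33558 - 48269)*(-2988 + 32838) = -14711*29850 = -439123350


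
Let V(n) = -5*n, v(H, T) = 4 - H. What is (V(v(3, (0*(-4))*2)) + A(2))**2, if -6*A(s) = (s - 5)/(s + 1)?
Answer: 841/36 ≈ 23.361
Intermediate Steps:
A(s) = -(-5 + s)/(6*(1 + s)) (A(s) = -(s - 5)/(6*(s + 1)) = -(-5 + s)/(6*(1 + s)))
(V(v(3, (0*(-4))*2)) + A(2))**2 = (-5*(4 - 1*3) + (5 - 1*2)/(6*(1 + 2)))**2 = (-5*(4 - 3) + (1/6)*(5 - 2)/3)**2 = (-5*1 + (1/6)*(1/3)*3)**2 = (-5 + 1/6)**2 = (-29/6)**2 = 841/36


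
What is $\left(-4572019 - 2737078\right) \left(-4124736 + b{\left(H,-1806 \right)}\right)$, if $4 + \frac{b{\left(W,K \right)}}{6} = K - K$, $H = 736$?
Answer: $30148270941720$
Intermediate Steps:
$b{\left(W,K \right)} = -24$ ($b{\left(W,K \right)} = -24 + 6 \left(K - K\right) = -24 + 6 \cdot 0 = -24 + 0 = -24$)
$\left(-4572019 - 2737078\right) \left(-4124736 + b{\left(H,-1806 \right)}\right) = \left(-4572019 - 2737078\right) \left(-4124736 - 24\right) = \left(-7309097\right) \left(-4124760\right) = 30148270941720$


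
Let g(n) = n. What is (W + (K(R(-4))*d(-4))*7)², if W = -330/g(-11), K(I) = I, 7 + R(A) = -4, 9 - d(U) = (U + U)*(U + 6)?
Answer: 3591025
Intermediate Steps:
d(U) = 9 - 2*U*(6 + U) (d(U) = 9 - (U + U)*(U + 6) = 9 - 2*U*(6 + U))
R(A) = -11 (R(A) = -7 - 4 = -11)
W = 30 (W = -330/(-11) = -330*(-1/11) = 30)
(W + (K(R(-4))*d(-4))*7)² = (30 - 11*(9 - 12*(-4) - 2*(-4)²)*7)² = (30 - 11*(9 + 48 - 2*16)*7)² = (30 - 11*(9 + 48 - 32)*7)² = (30 - 11*25*7)² = (30 - 275*7)² = (30 - 1925)² = (-1895)² = 3591025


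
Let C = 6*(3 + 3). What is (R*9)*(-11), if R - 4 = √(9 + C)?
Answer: -396 - 297*√5 ≈ -1060.1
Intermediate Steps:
C = 36 (C = 6*6 = 36)
R = 4 + 3*√5 (R = 4 + √(9 + 36) = 4 + √45 = 4 + 3*√5 ≈ 10.708)
(R*9)*(-11) = ((4 + 3*√5)*9)*(-11) = (36 + 27*√5)*(-11) = -396 - 297*√5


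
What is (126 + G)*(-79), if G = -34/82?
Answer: -406771/41 ≈ -9921.3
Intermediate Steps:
G = -17/41 (G = -34*1/82 = -17/41 ≈ -0.41463)
(126 + G)*(-79) = (126 - 17/41)*(-79) = (5149/41)*(-79) = -406771/41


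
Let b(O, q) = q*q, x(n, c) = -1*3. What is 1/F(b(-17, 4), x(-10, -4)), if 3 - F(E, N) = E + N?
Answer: -1/10 ≈ -0.10000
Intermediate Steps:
x(n, c) = -3
b(O, q) = q**2
F(E, N) = 3 - E - N (F(E, N) = 3 - (E + N) = 3 + (-E - N) = 3 - E - N)
1/F(b(-17, 4), x(-10, -4)) = 1/(3 - 1*4**2 - 1*(-3)) = 1/(3 - 1*16 + 3) = 1/(3 - 16 + 3) = 1/(-10) = -1/10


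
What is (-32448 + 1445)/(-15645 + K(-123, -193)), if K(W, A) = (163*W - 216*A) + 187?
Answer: -4429/883 ≈ -5.0159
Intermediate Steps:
K(W, A) = 187 - 216*A + 163*W (K(W, A) = (-216*A + 163*W) + 187 = 187 - 216*A + 163*W)
(-32448 + 1445)/(-15645 + K(-123, -193)) = (-32448 + 1445)/(-15645 + (187 - 216*(-193) + 163*(-123))) = -31003/(-15645 + (187 + 41688 - 20049)) = -31003/(-15645 + 21826) = -31003/6181 = -31003*1/6181 = -4429/883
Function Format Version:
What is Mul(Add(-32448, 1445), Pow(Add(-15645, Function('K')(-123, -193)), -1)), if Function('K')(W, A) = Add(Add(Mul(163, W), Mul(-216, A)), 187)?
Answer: Rational(-4429, 883) ≈ -5.0159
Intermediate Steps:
Function('K')(W, A) = Add(187, Mul(-216, A), Mul(163, W)) (Function('K')(W, A) = Add(Add(Mul(-216, A), Mul(163, W)), 187) = Add(187, Mul(-216, A), Mul(163, W)))
Mul(Add(-32448, 1445), Pow(Add(-15645, Function('K')(-123, -193)), -1)) = Mul(Add(-32448, 1445), Pow(Add(-15645, Add(187, Mul(-216, -193), Mul(163, -123))), -1)) = Mul(-31003, Pow(Add(-15645, Add(187, 41688, -20049)), -1)) = Mul(-31003, Pow(Add(-15645, 21826), -1)) = Mul(-31003, Pow(6181, -1)) = Mul(-31003, Rational(1, 6181)) = Rational(-4429, 883)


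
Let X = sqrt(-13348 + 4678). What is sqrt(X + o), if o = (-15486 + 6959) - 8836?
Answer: sqrt(-17363 + 17*I*sqrt(30)) ≈ 0.3533 + 131.77*I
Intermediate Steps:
X = 17*I*sqrt(30) (X = sqrt(-8670) = 17*I*sqrt(30) ≈ 93.113*I)
o = -17363 (o = -8527 - 8836 = -17363)
sqrt(X + o) = sqrt(17*I*sqrt(30) - 17363) = sqrt(-17363 + 17*I*sqrt(30))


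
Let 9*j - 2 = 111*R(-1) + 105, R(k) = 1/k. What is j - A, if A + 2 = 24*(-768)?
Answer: 165902/9 ≈ 18434.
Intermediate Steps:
R(k) = 1/k
A = -18434 (A = -2 + 24*(-768) = -2 - 18432 = -18434)
j = -4/9 (j = 2/9 + (111/(-1) + 105)/9 = 2/9 + (111*(-1) + 105)/9 = 2/9 + (-111 + 105)/9 = 2/9 + (⅑)*(-6) = 2/9 - ⅔ = -4/9 ≈ -0.44444)
j - A = -4/9 - 1*(-18434) = -4/9 + 18434 = 165902/9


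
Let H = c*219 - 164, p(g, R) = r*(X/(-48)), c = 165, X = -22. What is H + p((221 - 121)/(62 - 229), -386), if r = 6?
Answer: 143895/4 ≈ 35974.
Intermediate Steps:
p(g, R) = 11/4 (p(g, R) = 6*(-22/(-48)) = 6*(-22*(-1/48)) = 6*(11/24) = 11/4)
H = 35971 (H = 165*219 - 164 = 36135 - 164 = 35971)
H + p((221 - 121)/(62 - 229), -386) = 35971 + 11/4 = 143895/4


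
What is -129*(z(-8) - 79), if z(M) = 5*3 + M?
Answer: 9288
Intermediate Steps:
z(M) = 15 + M
-129*(z(-8) - 79) = -129*((15 - 8) - 79) = -129*(7 - 79) = -129*(-72) = 9288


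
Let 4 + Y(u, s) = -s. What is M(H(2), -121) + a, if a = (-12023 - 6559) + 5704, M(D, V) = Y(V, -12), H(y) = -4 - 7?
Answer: -12870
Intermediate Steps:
H(y) = -11
Y(u, s) = -4 - s
M(D, V) = 8 (M(D, V) = -4 - 1*(-12) = -4 + 12 = 8)
a = -12878 (a = -18582 + 5704 = -12878)
M(H(2), -121) + a = 8 - 12878 = -12870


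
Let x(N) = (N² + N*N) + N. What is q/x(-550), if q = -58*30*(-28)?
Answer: 696/8635 ≈ 0.080602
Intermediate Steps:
x(N) = N + 2*N² (x(N) = (N² + N²) + N = 2*N² + N = N + 2*N²)
q = 48720 (q = -1740*(-28) = 48720)
q/x(-550) = 48720/((-550*(1 + 2*(-550)))) = 48720/((-550*(1 - 1100))) = 48720/((-550*(-1099))) = 48720/604450 = 48720*(1/604450) = 696/8635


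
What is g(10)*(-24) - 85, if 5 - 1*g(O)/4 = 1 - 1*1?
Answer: -565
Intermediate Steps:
g(O) = 20 (g(O) = 20 - 4*(1 - 1*1) = 20 - 4*(1 - 1) = 20 - 4*0 = 20 + 0 = 20)
g(10)*(-24) - 85 = 20*(-24) - 85 = -480 - 85 = -565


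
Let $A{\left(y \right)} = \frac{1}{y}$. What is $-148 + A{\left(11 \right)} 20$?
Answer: $- \frac{1608}{11} \approx -146.18$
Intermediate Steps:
$-148 + A{\left(11 \right)} 20 = -148 + \frac{1}{11} \cdot 20 = -148 + \frac{20}{11} = - \frac{1608}{11}$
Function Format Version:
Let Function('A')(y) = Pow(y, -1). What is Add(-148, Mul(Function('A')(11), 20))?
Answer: Rational(-1608, 11) ≈ -146.18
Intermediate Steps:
Add(-148, Mul(Function('A')(11), 20)) = Add(-148, Mul(Pow(11, -1), 20)) = Add(-148, Mul(Rational(1, 11), 20)) = Add(-148, Rational(20, 11)) = Rational(-1608, 11)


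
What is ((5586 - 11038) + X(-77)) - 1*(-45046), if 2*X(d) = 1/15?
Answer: 1187821/30 ≈ 39594.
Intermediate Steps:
X(d) = 1/30 (X(d) = (½)/15 = (½)*(1/15) = 1/30)
((5586 - 11038) + X(-77)) - 1*(-45046) = ((5586 - 11038) + 1/30) - 1*(-45046) = (-5452 + 1/30) + 45046 = -163559/30 + 45046 = 1187821/30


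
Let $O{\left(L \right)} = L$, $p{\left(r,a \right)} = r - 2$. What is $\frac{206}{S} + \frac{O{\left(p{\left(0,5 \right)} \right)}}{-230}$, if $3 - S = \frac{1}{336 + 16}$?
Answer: $\frac{1667987}{24265} \approx 68.74$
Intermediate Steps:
$p{\left(r,a \right)} = -2 + r$ ($p{\left(r,a \right)} = r - 2 = -2 + r$)
$S = \frac{1055}{352}$ ($S = 3 - \frac{1}{336 + 16} = 3 - \frac{1}{352} = \frac{1055}{352} \approx 2.9972$)
$\frac{206}{S} + \frac{O{\left(p{\left(0,5 \right)} \right)}}{-230} = \frac{206}{\frac{1055}{352}} + \frac{-2 + 0}{-230} = 206 \cdot \frac{352}{1055} - - \frac{1}{115} = \frac{72512}{1055} + \frac{1}{115} = \frac{1667987}{24265}$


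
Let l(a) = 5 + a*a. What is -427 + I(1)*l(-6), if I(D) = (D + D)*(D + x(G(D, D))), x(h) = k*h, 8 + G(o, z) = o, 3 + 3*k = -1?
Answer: 1261/3 ≈ 420.33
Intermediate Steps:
k = -4/3 (k = -1 + (⅓)*(-1) = -1 - ⅓ = -4/3 ≈ -1.3333)
G(o, z) = -8 + o
x(h) = -4*h/3
l(a) = 5 + a²
I(D) = 2*D*(32/3 - D/3) (I(D) = (D + D)*(D - 4*(-8 + D)/3) = (2*D)*(D + (32/3 - 4*D/3)) = (2*D)*(32/3 - D/3) = 2*D*(32/3 - D/3))
-427 + I(1)*l(-6) = -427 + ((⅔)*1*(32 - 1*1))*(5 + (-6)²) = -427 + ((⅔)*1*(32 - 1))*(5 + 36) = -427 + ((⅔)*1*31)*41 = -427 + (62/3)*41 = -427 + 2542/3 = 1261/3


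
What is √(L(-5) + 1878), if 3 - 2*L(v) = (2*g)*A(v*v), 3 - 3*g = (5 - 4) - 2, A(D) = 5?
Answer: √67422/6 ≈ 43.276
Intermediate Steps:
g = 4/3 (g = 1 - ((5 - 4) - 2)/3 = 1 - (1 - 2)/3 = 1 - ⅓*(-1) = 1 + ⅓ = 4/3 ≈ 1.3333)
L(v) = -31/6 (L(v) = 3/2 - 2*(4/3)*5/2 = 3/2 - 4*5/3 = 3/2 - ½*40/3 = 3/2 - 20/3 = -31/6)
√(L(-5) + 1878) = √(-31/6 + 1878) = √(11237/6) = √67422/6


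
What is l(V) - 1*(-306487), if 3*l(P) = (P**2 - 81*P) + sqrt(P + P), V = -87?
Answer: 311359 + I*sqrt(174)/3 ≈ 3.1136e+5 + 4.397*I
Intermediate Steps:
l(P) = -27*P + P**2/3 + sqrt(2)*sqrt(P)/3 (l(P) = ((P**2 - 81*P) + sqrt(P + P))/3 = ((P**2 - 81*P) + sqrt(2*P))/3 = ((P**2 - 81*P) + sqrt(2)*sqrt(P))/3 = (P**2 - 81*P + sqrt(2)*sqrt(P))/3 = -27*P + P**2/3 + sqrt(2)*sqrt(P)/3)
l(V) - 1*(-306487) = (-27*(-87) + (1/3)*(-87)**2 + sqrt(2)*sqrt(-87)/3) - 1*(-306487) = (2349 + (1/3)*7569 + sqrt(2)*(I*sqrt(87))/3) + 306487 = (2349 + 2523 + I*sqrt(174)/3) + 306487 = (4872 + I*sqrt(174)/3) + 306487 = 311359 + I*sqrt(174)/3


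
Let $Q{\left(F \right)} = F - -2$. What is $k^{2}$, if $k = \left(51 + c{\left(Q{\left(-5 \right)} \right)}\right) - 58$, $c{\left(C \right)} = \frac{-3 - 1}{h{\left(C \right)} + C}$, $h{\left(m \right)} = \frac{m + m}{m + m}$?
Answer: $25$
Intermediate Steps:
$Q{\left(F \right)} = 2 + F$ ($Q{\left(F \right)} = F + 2 = 2 + F$)
$h{\left(m \right)} = 1$ ($h{\left(m \right)} = \frac{2 m}{2 m} = 2 m \frac{1}{2 m} = 1$)
$c{\left(C \right)} = - \frac{4}{1 + C}$ ($c{\left(C \right)} = \frac{-3 - 1}{1 + C} = - \frac{4}{1 + C}$)
$k = -5$ ($k = \left(51 - \frac{4}{1 + \left(2 - 5\right)}\right) - 58 = \left(51 - \frac{4}{1 - 3}\right) - 58 = \left(51 - \frac{4}{-2}\right) - 58 = \left(51 - -2\right) - 58 = \left(51 + 2\right) - 58 = 53 - 58 = -5$)
$k^{2} = \left(-5\right)^{2} = 25$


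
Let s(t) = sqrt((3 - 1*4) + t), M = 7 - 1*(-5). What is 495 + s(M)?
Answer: 495 + sqrt(11) ≈ 498.32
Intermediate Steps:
M = 12 (M = 7 + 5 = 12)
s(t) = sqrt(-1 + t) (s(t) = sqrt((3 - 4) + t) = sqrt(-1 + t))
495 + s(M) = 495 + sqrt(-1 + 12) = 495 + sqrt(11)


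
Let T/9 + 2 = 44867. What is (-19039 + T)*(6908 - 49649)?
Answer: -16444428786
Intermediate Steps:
T = 403785 (T = -18 + 9*44867 = -18 + 403803 = 403785)
(-19039 + T)*(6908 - 49649) = (-19039 + 403785)*(6908 - 49649) = 384746*(-42741) = -16444428786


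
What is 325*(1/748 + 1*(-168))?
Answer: -40840475/748 ≈ -54600.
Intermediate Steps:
325*(1/748 + 1*(-168)) = 325*(1/748 - 168) = 325*(-125663/748) = -40840475/748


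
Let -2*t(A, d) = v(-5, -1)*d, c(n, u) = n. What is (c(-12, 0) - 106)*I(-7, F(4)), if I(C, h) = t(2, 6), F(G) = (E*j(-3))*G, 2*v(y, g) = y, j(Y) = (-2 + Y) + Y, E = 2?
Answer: -885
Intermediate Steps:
j(Y) = -2 + 2*Y
v(y, g) = y/2
F(G) = -16*G (F(G) = (2*(-2 + 2*(-3)))*G = (2*(-2 - 6))*G = (2*(-8))*G = -16*G)
t(A, d) = 5*d/4 (t(A, d) = -(½)*(-5)*d/2 = -(-5)*d/4 = 5*d/4)
I(C, h) = 15/2 (I(C, h) = (5/4)*6 = 15/2)
(c(-12, 0) - 106)*I(-7, F(4)) = (-12 - 106)*(15/2) = -118*15/2 = -885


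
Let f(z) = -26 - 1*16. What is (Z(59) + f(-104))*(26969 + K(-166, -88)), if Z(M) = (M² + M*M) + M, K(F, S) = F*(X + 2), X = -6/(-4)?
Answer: 184161852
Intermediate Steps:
X = 3/2 (X = -6*(-¼) = 3/2 ≈ 1.5000)
K(F, S) = 7*F/2 (K(F, S) = F*(3/2 + 2) = F*(7/2) = 7*F/2)
f(z) = -42 (f(z) = -26 - 16 = -42)
Z(M) = M + 2*M² (Z(M) = (M² + M²) + M = 2*M² + M = M + 2*M²)
(Z(59) + f(-104))*(26969 + K(-166, -88)) = (59*(1 + 2*59) - 42)*(26969 + (7/2)*(-166)) = (59*(1 + 118) - 42)*(26969 - 581) = (59*119 - 42)*26388 = (7021 - 42)*26388 = 6979*26388 = 184161852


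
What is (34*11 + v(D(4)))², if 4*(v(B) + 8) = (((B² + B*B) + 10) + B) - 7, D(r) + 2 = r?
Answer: 2181529/16 ≈ 1.3635e+5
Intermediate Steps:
D(r) = -2 + r
v(B) = -29/4 + B²/2 + B/4 (v(B) = -8 + ((((B² + B*B) + 10) + B) - 7)/4 = -8 + ((((B² + B²) + 10) + B) - 7)/4 = -8 + (((2*B² + 10) + B) - 7)/4 = -8 + (((10 + 2*B²) + B) - 7)/4 = -8 + ((10 + B + 2*B²) - 7)/4 = -8 + (3 + B + 2*B²)/4 = -8 + (¾ + B²/2 + B/4) = -29/4 + B²/2 + B/4)
(34*11 + v(D(4)))² = (34*11 + (-29/4 + (-2 + 4)²/2 + (-2 + 4)/4))² = (374 + (-29/4 + (½)*2² + (¼)*2))² = (374 + (-29/4 + (½)*4 + ½))² = (374 + (-29/4 + 2 + ½))² = (374 - 19/4)² = (1477/4)² = 2181529/16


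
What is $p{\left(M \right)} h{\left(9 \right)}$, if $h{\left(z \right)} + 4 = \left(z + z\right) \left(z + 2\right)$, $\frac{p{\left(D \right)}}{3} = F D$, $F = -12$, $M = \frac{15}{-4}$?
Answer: $26190$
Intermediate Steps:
$M = - \frac{15}{4}$ ($M = 15 \left(- \frac{1}{4}\right) = - \frac{15}{4} \approx -3.75$)
$p{\left(D \right)} = - 36 D$ ($p{\left(D \right)} = 3 \left(- 12 D\right) = - 36 D$)
$h{\left(z \right)} = -4 + 2 z \left(2 + z\right)$ ($h{\left(z \right)} = -4 + \left(z + z\right) \left(z + 2\right) = -4 + 2 z \left(2 + z\right)$)
$p{\left(M \right)} h{\left(9 \right)} = \left(-36\right) \left(- \frac{15}{4}\right) \left(-4 + 2 \cdot 9^{2} + 4 \cdot 9\right) = 135 \left(-4 + 2 \cdot 81 + 36\right) = 135 \left(-4 + 162 + 36\right) = 135 \cdot 194 = 26190$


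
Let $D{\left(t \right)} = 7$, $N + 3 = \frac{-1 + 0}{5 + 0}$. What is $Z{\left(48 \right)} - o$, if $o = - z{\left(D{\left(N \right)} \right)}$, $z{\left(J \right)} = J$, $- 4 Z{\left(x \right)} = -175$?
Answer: $\frac{203}{4} \approx 50.75$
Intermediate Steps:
$Z{\left(x \right)} = \frac{175}{4}$ ($Z{\left(x \right)} = \left(- \frac{1}{4}\right) \left(-175\right) = \frac{175}{4}$)
$N = - \frac{16}{5}$ ($N = -3 + \frac{-1 + 0}{5 + 0} = -3 - \frac{1}{5} = - \frac{16}{5} \approx -3.2$)
$o = -7$ ($o = \left(-1\right) 7 = -7$)
$Z{\left(48 \right)} - o = \frac{175}{4} - -7 = \frac{175}{4} + 7 = \frac{203}{4}$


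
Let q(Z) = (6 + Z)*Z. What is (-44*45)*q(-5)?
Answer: 9900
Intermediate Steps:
q(Z) = Z*(6 + Z)
(-44*45)*q(-5) = (-44*45)*(-5*(6 - 5)) = -(-9900) = -1980*(-5) = 9900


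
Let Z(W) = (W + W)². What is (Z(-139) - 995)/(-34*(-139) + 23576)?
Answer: 76289/28302 ≈ 2.6955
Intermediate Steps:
Z(W) = 4*W² (Z(W) = (2*W)² = 4*W²)
(Z(-139) - 995)/(-34*(-139) + 23576) = (4*(-139)² - 995)/(-34*(-139) + 23576) = (4*19321 - 995)/(4726 + 23576) = (77284 - 995)/28302 = 76289*(1/28302) = 76289/28302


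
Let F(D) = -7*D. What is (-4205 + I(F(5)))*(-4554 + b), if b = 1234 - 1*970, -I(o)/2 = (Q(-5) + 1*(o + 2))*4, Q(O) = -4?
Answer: 16769610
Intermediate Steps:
I(o) = 16 - 8*o (I(o) = -2*(-4 + 1*(o + 2))*4 = -2*(-4 + 1*(2 + o))*4 = -2*(-4 + (2 + o))*4 = -2*(-2 + o)*4 = -2*(-8 + 4*o) = 16 - 8*o)
b = 264 (b = 1234 - 970 = 264)
(-4205 + I(F(5)))*(-4554 + b) = (-4205 + (16 - (-56)*5))*(-4554 + 264) = (-4205 + (16 - 8*(-35)))*(-4290) = (-4205 + (16 + 280))*(-4290) = (-4205 + 296)*(-4290) = -3909*(-4290) = 16769610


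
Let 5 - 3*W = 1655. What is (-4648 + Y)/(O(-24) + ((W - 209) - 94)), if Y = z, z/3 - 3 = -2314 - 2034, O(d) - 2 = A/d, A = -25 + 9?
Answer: 53049/2551 ≈ 20.795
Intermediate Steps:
W = -550 (W = 5/3 - ⅓*1655 = 5/3 - 1655/3 = -550)
A = -16
O(d) = 2 - 16/d
z = -13035 (z = 9 + 3*(-2314 - 2034) = 9 + 3*(-4348) = 9 - 13044 = -13035)
Y = -13035
(-4648 + Y)/(O(-24) + ((W - 209) - 94)) = (-4648 - 13035)/((2 - 16/(-24)) + ((-550 - 209) - 94)) = -17683/((2 - 16*(-1/24)) + (-759 - 94)) = -17683/((2 + ⅔) - 853) = -17683/(8/3 - 853) = -17683/(-2551/3) = -17683*(-3/2551) = 53049/2551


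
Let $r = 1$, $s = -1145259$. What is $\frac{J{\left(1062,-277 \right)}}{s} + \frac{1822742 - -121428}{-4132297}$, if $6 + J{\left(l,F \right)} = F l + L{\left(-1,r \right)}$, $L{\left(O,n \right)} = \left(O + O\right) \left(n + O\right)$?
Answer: $- \frac{336979686190}{1577516776641} \approx -0.21361$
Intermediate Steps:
$L{\left(O,n \right)} = 2 O \left(O + n\right)$
$J{\left(l,F \right)} = -6 + F l$ ($J{\left(l,F \right)} = -6 + \left(F l + 2 \left(-1\right) \left(-1 + 1\right)\right) = -6 + \left(F l + 2 \left(-1\right) 0\right) = -6 + \left(F l + 0\right) = -6 + F l$)
$\frac{J{\left(1062,-277 \right)}}{s} + \frac{1822742 - -121428}{-4132297} = \frac{-6 - 294174}{-1145259} + \frac{1822742 - -121428}{-4132297} = \left(-6 - 294174\right) \left(- \frac{1}{1145259}\right) + \left(1822742 + 121428\right) \left(- \frac{1}{4132297}\right) = \left(-294180\right) \left(- \frac{1}{1145259}\right) + 1944170 \left(- \frac{1}{4132297}\right) = \frac{98060}{381753} - \frac{1944170}{4132297} = - \frac{336979686190}{1577516776641}$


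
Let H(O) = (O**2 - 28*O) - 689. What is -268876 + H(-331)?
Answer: -150736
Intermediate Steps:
H(O) = -689 + O**2 - 28*O
-268876 + H(-331) = -268876 + (-689 + (-331)**2 - 28*(-331)) = -268876 + (-689 + 109561 + 9268) = -268876 + 118140 = -150736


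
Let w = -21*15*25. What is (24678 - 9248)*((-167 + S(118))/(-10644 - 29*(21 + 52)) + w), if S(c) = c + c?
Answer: -1550606125920/12761 ≈ -1.2151e+8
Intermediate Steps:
S(c) = 2*c
w = -7875 (w = -315*25 = -7875)
(24678 - 9248)*((-167 + S(118))/(-10644 - 29*(21 + 52)) + w) = (24678 - 9248)*((-167 + 2*118)/(-10644 - 29*(21 + 52)) - 7875) = 15430*((-167 + 236)/(-10644 - 29*73) - 7875) = 15430*(69/(-10644 - 2117) - 7875) = 15430*(69/(-12761) - 7875) = 15430*(69*(-1/12761) - 7875) = 15430*(-69/12761 - 7875) = 15430*(-100492944/12761) = -1550606125920/12761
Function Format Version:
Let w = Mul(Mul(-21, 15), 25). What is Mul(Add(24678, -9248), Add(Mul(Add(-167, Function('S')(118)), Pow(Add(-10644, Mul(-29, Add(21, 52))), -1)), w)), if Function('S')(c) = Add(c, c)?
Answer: Rational(-1550606125920, 12761) ≈ -1.2151e+8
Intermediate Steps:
Function('S')(c) = Mul(2, c)
w = -7875 (w = Mul(-315, 25) = -7875)
Mul(Add(24678, -9248), Add(Mul(Add(-167, Function('S')(118)), Pow(Add(-10644, Mul(-29, Add(21, 52))), -1)), w)) = Mul(Add(24678, -9248), Add(Mul(Add(-167, Mul(2, 118)), Pow(Add(-10644, Mul(-29, Add(21, 52))), -1)), -7875)) = Mul(15430, Add(Mul(Add(-167, 236), Pow(Add(-10644, Mul(-29, 73)), -1)), -7875)) = Mul(15430, Add(Mul(69, Pow(Add(-10644, -2117), -1)), -7875)) = Mul(15430, Add(Mul(69, Pow(-12761, -1)), -7875)) = Mul(15430, Add(Mul(69, Rational(-1, 12761)), -7875)) = Mul(15430, Add(Rational(-69, 12761), -7875)) = Mul(15430, Rational(-100492944, 12761)) = Rational(-1550606125920, 12761)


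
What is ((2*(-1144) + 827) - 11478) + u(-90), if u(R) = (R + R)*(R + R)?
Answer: 19461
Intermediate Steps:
u(R) = 4*R² (u(R) = (2*R)*(2*R) = 4*R²)
((2*(-1144) + 827) - 11478) + u(-90) = ((2*(-1144) + 827) - 11478) + 4*(-90)² = ((-2288 + 827) - 11478) + 4*8100 = (-1461 - 11478) + 32400 = -12939 + 32400 = 19461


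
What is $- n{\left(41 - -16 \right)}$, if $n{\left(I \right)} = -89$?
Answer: $89$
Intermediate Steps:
$- n{\left(41 - -16 \right)} = \left(-1\right) \left(-89\right) = 89$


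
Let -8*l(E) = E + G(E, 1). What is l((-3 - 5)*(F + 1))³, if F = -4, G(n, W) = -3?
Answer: -9261/512 ≈ -18.088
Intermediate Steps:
l(E) = 3/8 - E/8 (l(E) = -(E - 3)/8 = -(-3 + E)/8 = 3/8 - E/8)
l((-3 - 5)*(F + 1))³ = (3/8 - (-3 - 5)*(-4 + 1)/8)³ = (3/8 - (-1)*(-3))³ = (3/8 - ⅛*24)³ = (3/8 - 3)³ = (-21/8)³ = -9261/512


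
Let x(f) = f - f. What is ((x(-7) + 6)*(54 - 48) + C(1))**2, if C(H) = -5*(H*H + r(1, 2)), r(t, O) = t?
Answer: 676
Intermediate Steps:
x(f) = 0
C(H) = -5 - 5*H**2 (C(H) = -5*(H*H + 1) = -5*(H**2 + 1) = -5*(1 + H**2) = -5 - 5*H**2)
((x(-7) + 6)*(54 - 48) + C(1))**2 = ((0 + 6)*(54 - 48) + (-5 - 5*1**2))**2 = (6*6 + (-5 - 5*1))**2 = (36 + (-5 - 5))**2 = (36 - 10)**2 = 26**2 = 676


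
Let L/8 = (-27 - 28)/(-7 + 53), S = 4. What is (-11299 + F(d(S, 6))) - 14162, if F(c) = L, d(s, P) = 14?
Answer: -585823/23 ≈ -25471.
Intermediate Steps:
L = -220/23 (L = 8*((-27 - 28)/(-7 + 53)) = 8*(-55/46) = -220/23 ≈ -9.5652)
F(c) = -220/23
(-11299 + F(d(S, 6))) - 14162 = (-11299 - 220/23) - 14162 = -260097/23 - 14162 = -585823/23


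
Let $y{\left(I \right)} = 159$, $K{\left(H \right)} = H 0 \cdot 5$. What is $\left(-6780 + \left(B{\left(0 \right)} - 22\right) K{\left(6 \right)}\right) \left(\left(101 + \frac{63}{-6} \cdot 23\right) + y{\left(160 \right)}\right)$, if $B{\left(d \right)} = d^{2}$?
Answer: $-125430$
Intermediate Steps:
$K{\left(H \right)} = 0$ ($K{\left(H \right)} = 0 \cdot 5 = 0$)
$\left(-6780 + \left(B{\left(0 \right)} - 22\right) K{\left(6 \right)}\right) \left(\left(101 + \frac{63}{-6} \cdot 23\right) + y{\left(160 \right)}\right) = \left(-6780 + \left(0^{2} - 22\right) 0\right) \left(\left(101 + \frac{63}{-6} \cdot 23\right) + 159\right) = \left(-6780 + \left(0 - 22\right) 0\right) \left(\left(101 + 63 \left(- \frac{1}{6}\right) 23\right) + 159\right) = \left(-6780 - 0\right) \left(\left(101 - \frac{483}{2}\right) + 159\right) = \left(-6780 + 0\right) \left(\left(101 - \frac{483}{2}\right) + 159\right) = - 6780 \left(- \frac{281}{2} + 159\right) = \left(-6780\right) \frac{37}{2} = -125430$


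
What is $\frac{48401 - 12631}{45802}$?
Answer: $\frac{17885}{22901} \approx 0.78097$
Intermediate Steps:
$\frac{48401 - 12631}{45802} = 35770 \cdot \frac{1}{45802} = \frac{17885}{22901}$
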